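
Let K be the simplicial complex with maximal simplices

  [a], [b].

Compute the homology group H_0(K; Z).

H_0 ≅ Z^2.

Order the vertices as a < b. Listing each simplex with vertices in this order, K has dimension 0 with simplices:

  0-simplices (2): a, b

Hence C_0 ≅ Z^2.

Reading off H_k = ker ∂_k / im ∂_{k+1}:

  H_0: rank C_0 − rank ∂_1 = 2 − 0 = 2, and there is no ∂_1, so H_0 = Z^2.

(K is a triangulation of a set of 2 points.)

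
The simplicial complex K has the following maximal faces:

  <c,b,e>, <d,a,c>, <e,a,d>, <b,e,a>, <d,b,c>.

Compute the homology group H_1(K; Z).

K has 5 vertices, 10 edges, 5 triangles.
rank ∂_1 = 4, rank ∂_2 = 5 ⇒ b_1 = 10 − 4 − 5 = 1; all invariant factors of ∂_2 are 1 so no torsion. So H_1 ≅ Z.

H_1 = Z.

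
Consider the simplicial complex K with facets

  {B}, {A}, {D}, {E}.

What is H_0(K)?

K has 4 vertices.
rank ∂_0 = 0, rank ∂_1 = 0 ⇒ b_0 = 4 − 0 − 0 = 4. So H_0 = Z^4.

H_0 ≅ Z^4.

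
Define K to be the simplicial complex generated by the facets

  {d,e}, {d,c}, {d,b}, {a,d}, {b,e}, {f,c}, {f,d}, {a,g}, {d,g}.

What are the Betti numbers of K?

b_0 = 1, b_1 = 3.

Fix the vertex order a < b < c < d < e < f < g and write every simplex with vertices in increasing order. Then dim K = 1 and the simplices of K are:

  0-simplices (7): a, b, c, d, e, f, g
  1-simplices (9): ad, ag, bd, be, cd, cf, de, df, dg

so the chain groups are C_0 ≅ Z^7, C_1 ≅ Z^9.

The boundary map ∂_1: C_1 → C_0 is given by ∂[p,q] = [q] − [p]. For instance
  ∂dg = g − d.
The resulting 7×9 matrix has rank 6, and its Smith normal form has invariant factors (1,1,1,1,1,1).

Reading off H_k = ker ∂_k / im ∂_{k+1}:

  H_0: rank C_0 − rank ∂_1 = 7 − 6 = 1, and the invariant factors of ∂_1 are all 1, so H_0 = Z.
  H_1: rank ker ∂_1 − rank ∂_2 = (9 − 6) − 0 = 3, and there is no ∂_2, so H_1 = Z^3.

As a check, the Euler characteristic is 7 − 9 = -2, which agrees with 1 − 3 = -2.

Hence the Betti numbers are b_0 = 1, b_1 = 3.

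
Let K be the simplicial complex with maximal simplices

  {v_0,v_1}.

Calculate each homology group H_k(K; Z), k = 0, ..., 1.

Fix the vertex order v_0 < v_1 and write every simplex with vertices in increasing order. Then dim K = 1 and the simplices of K are:

  0-simplices (2): [v_0], [v_1]
  1-simplices (1): [v_0,v_1]

so the chain groups are C_0 ≅ Z^2, C_1 ≅ Z^1.

The boundary map ∂_1: C_1 → C_0 sends each edge [p,q] (with p < q) to q − p. For instance
  ∂[v_0,v_1] = [v_1] − [v_0].
The resulting 2×1 matrix has rank 1, and its Smith normal form has invariant factors (1).

Reading off H_k = ker ∂_k / im ∂_{k+1}:

  H_0: rank C_0 − rank ∂_1 = 2 − 1 = 1, and the invariant factors of ∂_1 are all 1, so H_0 = Z.
  H_1: rank ker ∂_1 − rank ∂_2 = (1 − 1) − 0 = 0, and there is no ∂_2, so H_1 = 0.

(K is a triangulation of the 1-simplex.)

H_0 ≅ Z,  H_1 = 0.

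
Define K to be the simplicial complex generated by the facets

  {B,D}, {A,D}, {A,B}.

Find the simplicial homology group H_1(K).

H_1 = Z.

Order the vertices as A < B < D. Listing each simplex with vertices in this order, K has dimension 1 with simplices:

  0-simplices (3): A, B, D
  1-simplices (3): AB, AD, BD

Hence C_0 ≅ Z^3, C_1 ≅ Z^3.

∂_1: C_1 → C_0 is given by ∂[p,q] = [q] − [p]. For instance
  ∂AB = B − A.
The resulting 3×3 matrix has rank 2, and its Smith normal form has invariant factors (1,1).

Reading off H_k = ker ∂_k / im ∂_{k+1}:

  H_1: rank ker ∂_1 − rank ∂_2 = (3 − 2) − 0 = 1, and there is no ∂_2, so H_1 ≅ Z.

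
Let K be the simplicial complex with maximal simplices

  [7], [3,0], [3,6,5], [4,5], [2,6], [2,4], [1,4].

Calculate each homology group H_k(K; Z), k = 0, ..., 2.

Fix the vertex order 0 < 1 < 2 < 3 < 4 < 5 < 6 < 7 and write every simplex with vertices in increasing order. Then dim K = 2 and the simplices of K are:

  0-simplices (8): [0], [1], [2], [3], [4], [5], [6], [7]
  1-simplices (8): [0,3], [1,4], [2,4], [2,6], [3,5], [3,6], [4,5], [5,6]
  2-simplices (1): [3,5,6]

so the chain groups are C_0 ≅ Z^8, C_1 ≅ Z^8, C_2 ≅ Z^1.

The boundary map ∂_1: C_1 → C_0 sends each edge [p,q] (with p < q) to q − p. For instance
  ∂[3,5] = [5] − [3].
This gives a 8×8 integer matrix of rank 6; reducing to Smith normal form yields diagonal entries (1,1,1,1,1,1).

∂_2: C_2 → C_1 maps a triangle to the signed sum of its edges. For instance
  ∂[3,5,6] = [5,6] − [3,6] + [3,5].
As a 8×1 matrix over Z this has rank 1, with invariant factors (1).

Reading off H_k = ker ∂_k / im ∂_{k+1}:

  H_0: rank C_0 − rank ∂_1 = 8 − 6 = 2, and the invariant factors of ∂_1 are all 1, so H_0 ≅ Z^2.
  H_1: rank ker ∂_1 − rank ∂_2 = (8 − 6) − 1 = 1, and the invariant factors of ∂_2 are all 1, so H_1 ≅ Z.
  H_2: rank ker ∂_2 − rank ∂_3 = (1 − 1) − 0 = 0, and there is no ∂_3, so H_2 ≅ 0.

H_0 ≅ Z^2,  H_1 ≅ Z,  H_2 = 0.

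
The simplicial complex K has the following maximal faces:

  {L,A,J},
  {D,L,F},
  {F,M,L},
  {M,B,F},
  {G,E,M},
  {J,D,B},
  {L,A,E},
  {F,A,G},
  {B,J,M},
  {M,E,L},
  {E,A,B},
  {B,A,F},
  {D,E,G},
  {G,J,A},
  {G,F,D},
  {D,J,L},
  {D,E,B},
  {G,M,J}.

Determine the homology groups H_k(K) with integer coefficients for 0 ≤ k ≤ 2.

Take the total order A < B < D < E < F < G < J < L < M on the vertex set. Then K (dimension 2) consists of the simplices:

  0-simplices (9): A, B, D, E, F, G, J, L, M
  1-simplices (27): AB, AE, AF, AG, AJ, AL, BD, BE, BF, BJ, BM, DE, DF, DG, DJ, DL, EG, EL, EM, FG, FL, FM, GJ, GM, JL, JM, LM
  2-simplices (18): ABE, ABF, AEL, AFG, AGJ, AJL, BDE, BDJ, BFM, BJM, DEG, DFG, DFL, DJL, EGM, ELM, FLM, GJM

Hence C_0 ≅ Z^9, C_1 ≅ Z^27, C_2 ≅ Z^18.

Boundary ∂_1: C_1 → C_0 maps an edge to its endpoints' difference, ∂[p,q] = q − p. For instance
  ∂FM = M − F.
As a 9×27 matrix over Z this has rank 8, with invariant factors (1,1,1,1,1,1,1,1).

The boundary map ∂_2: C_2 → C_1 acts by ∂[p,q,r] = [q,r] − [p,r] + [p,q]. For instance
  ∂ELM = LM − EM + EL,
  ∂DEG = EG − DG + DE.
As a 27×18 matrix over Z this has rank 17, with invariant factors (1,1,1,1,1,1,1,1,1,1,1,1,1,1,1,1,1).

Now H_k = ker ∂_k / im ∂_{k+1}, so:

  H_0: rank C_0 − rank ∂_1 = 9 − 8 = 1, and the invariant factors of ∂_1 are all 1, so H_0 = Z.
  H_1: rank ker ∂_1 − rank ∂_2 = (27 − 8) − 17 = 2, and the invariant factors of ∂_2 are all 1, so H_1 = Z^2.
  H_2: rank ker ∂_2 − rank ∂_3 = (18 − 17) − 0 = 1, and there is no ∂_3, so H_2 = Z.

(K is a triangulation of the torus T^2.)

H_0 = Z,  H_1 = Z^2,  H_2 = Z.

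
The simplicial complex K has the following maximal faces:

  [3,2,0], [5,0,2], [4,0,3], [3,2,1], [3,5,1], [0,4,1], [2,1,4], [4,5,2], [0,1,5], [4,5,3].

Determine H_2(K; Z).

We work with the vertex ordering 0 < 1 < 2 < 3 < 4 < 5. The simplices of K, each written with vertices in increasing order, are:

  0-simplices (6): [0], [1], [2], [3], [4], [5]
  1-simplices (15): [0,1], [0,2], [0,3], [0,4], [0,5], [1,2], [1,3], [1,4], [1,5], [2,3], [2,4], [2,5], [3,4], [3,5], [4,5]
  2-simplices (10): [0,1,4], [0,1,5], [0,2,3], [0,2,5], [0,3,4], [1,2,3], [1,2,4], [1,3,5], [2,4,5], [3,4,5]

so the chain groups are C_0 ≅ Z^6, C_1 ≅ Z^15, C_2 ≅ Z^10.

The boundary map ∂_1: C_1 → C_0 maps an edge to its endpoints' difference, ∂[p,q] = q − p.
The resulting 6×15 matrix has rank 5, and its Smith normal form has invariant factors (1,1,1,1,1).

The boundary map ∂_2: C_2 → C_1 sends each 2-simplex [p,q,r] to [q,r] − [p,r] + [p,q]. For instance
  ∂[2,4,5] = [4,5] − [2,5] + [2,4],
  ∂[0,2,3] = [2,3] − [0,3] + [0,2].
This gives a 15×10 integer matrix of rank 10; reducing to Smith normal form yields diagonal entries (1,1,1,1,1,1,1,1,1,2).

Reading off H_k = ker ∂_k / im ∂_{k+1}:

  H_2: rank ker ∂_2 − rank ∂_3 = (10 − 10) − 0 = 0, and there is no ∂_3, so H_2 = 0.

H_2 ≅ 0.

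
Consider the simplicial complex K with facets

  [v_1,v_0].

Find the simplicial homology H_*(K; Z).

We work with the vertex ordering v_0 < v_1. The simplices of K, each written with vertices in increasing order, are:

  0-simplices (2): [v_0], [v_1]
  1-simplices (1): [v_0,v_1]

so the chain groups are C_0 ≅ Z^2, C_1 ≅ Z^1.

∂_1: C_1 → C_0 maps an edge to its endpoints' difference, ∂[p,q] = q − p. For instance
  ∂[v_0,v_1] = [v_1] − [v_0].
This gives a 2×1 integer matrix of rank 1; reducing to Smith normal form yields diagonal entries (1).

From H_k ≅ ker(∂_k) / im(∂_{k+1}) we obtain:

  H_0: rank C_0 − rank ∂_1 = 2 − 1 = 1, and the invariant factors of ∂_1 are all 1, so H_0 = Z.
  H_1: rank ker ∂_1 − rank ∂_2 = (1 − 1) − 0 = 0, and there is no ∂_2, so H_1 = 0.

As a check, the Euler characteristic is 2 − 1 = 1, which agrees with 1 − 0 = 1.
(K is a triangulation of the 1-simplex.)

H_0 ≅ Z,  H_1 = 0.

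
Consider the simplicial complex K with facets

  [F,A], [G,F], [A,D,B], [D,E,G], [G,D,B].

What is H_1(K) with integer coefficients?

Fix the vertex order A < B < D < E < F < G and write every simplex with vertices in increasing order. Then dim K = 2 and the simplices of K are:

  0-simplices (6): A, B, D, E, F, G
  1-simplices (9): AB, AD, AF, BD, BG, DE, DG, EG, FG
  2-simplices (3): ABD, BDG, DEG

giving chain groups C_0 ≅ Z^6, C_1 ≅ Z^9, C_2 ≅ Z^3.

Boundary ∂_1: C_1 → C_0 maps an edge to its endpoints' difference, ∂[p,q] = q − p.
As a 6×9 matrix over Z this has rank 5, with invariant factors (1,1,1,1,1).

Boundary ∂_2: C_2 → C_1 maps a triangle to the signed sum of its edges. For instance
  ∂DEG = EG − DG + DE,
  ∂ABD = BD − AD + AB.
The 9×3 boundary matrix has rank 3 and Smith normal form diag(1,1,1).

Reading off H_k = ker ∂_k / im ∂_{k+1}:

  H_1: rank ker ∂_1 − rank ∂_2 = (9 − 5) − 3 = 1, and the invariant factors of ∂_2 are all 1, so H_1 = Z.

H_1 ≅ Z.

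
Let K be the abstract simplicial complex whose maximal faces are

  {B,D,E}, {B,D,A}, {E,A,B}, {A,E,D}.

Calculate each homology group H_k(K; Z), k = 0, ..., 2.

H_0 ≅ Z,  H_1 = 0,  H_2 ≅ Z.

K has 4 vertices, 6 edges, 4 triangles.
rank ∂_0 = 0, rank ∂_1 = 3 ⇒ b_0 = 4 − 0 − 3 = 1; all invariant factors of ∂_1 are 1 so no torsion. So H_0 = Z.
rank ∂_1 = 3, rank ∂_2 = 3 ⇒ b_1 = 6 − 3 − 3 = 0; all invariant factors of ∂_2 are 1 so no torsion. So H_1 = 0.
rank ∂_2 = 3, rank ∂_3 = 0 ⇒ b_2 = 4 − 3 − 0 = 1. So H_2 = Z.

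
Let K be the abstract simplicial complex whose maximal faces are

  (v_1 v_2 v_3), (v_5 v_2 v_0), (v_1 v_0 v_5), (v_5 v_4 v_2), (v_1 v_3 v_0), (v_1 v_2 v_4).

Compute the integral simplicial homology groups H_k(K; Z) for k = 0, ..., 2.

K has 6 vertices, 12 edges, 6 triangles.
rank ∂_0 = 0, rank ∂_1 = 5 ⇒ b_0 = 6 − 0 − 5 = 1; all invariant factors of ∂_1 are 1 so no torsion. So H_0 = Z.
rank ∂_1 = 5, rank ∂_2 = 6 ⇒ b_1 = 12 − 5 − 6 = 1; all invariant factors of ∂_2 are 1 so no torsion. So H_1 = Z.
rank ∂_2 = 6, rank ∂_3 = 0 ⇒ b_2 = 6 − 6 − 0 = 0. So H_2 = 0.

H_0 = Z,  H_1 = Z,  H_2 = 0.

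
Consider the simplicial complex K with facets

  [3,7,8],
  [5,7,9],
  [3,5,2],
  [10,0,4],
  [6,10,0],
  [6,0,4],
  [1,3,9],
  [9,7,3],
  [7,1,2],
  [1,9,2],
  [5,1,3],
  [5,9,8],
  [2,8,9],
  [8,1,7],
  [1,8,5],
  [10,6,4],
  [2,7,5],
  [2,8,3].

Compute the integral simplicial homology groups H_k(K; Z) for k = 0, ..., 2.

H_0 ≅ Z^2,  H_1 ≅ Z^2,  H_2 ≅ Z^2.

K has 11 vertices, 27 edges, 18 triangles.
rank ∂_0 = 0, rank ∂_1 = 9 ⇒ b_0 = 11 − 0 − 9 = 2; all invariant factors of ∂_1 are 1 so no torsion. So H_0 = Z^2.
rank ∂_1 = 9, rank ∂_2 = 16 ⇒ b_1 = 27 − 9 − 16 = 2; all invariant factors of ∂_2 are 1 so no torsion. So H_1 = Z^2.
rank ∂_2 = 16, rank ∂_3 = 0 ⇒ b_2 = 18 − 16 − 0 = 2. So H_2 = Z^2.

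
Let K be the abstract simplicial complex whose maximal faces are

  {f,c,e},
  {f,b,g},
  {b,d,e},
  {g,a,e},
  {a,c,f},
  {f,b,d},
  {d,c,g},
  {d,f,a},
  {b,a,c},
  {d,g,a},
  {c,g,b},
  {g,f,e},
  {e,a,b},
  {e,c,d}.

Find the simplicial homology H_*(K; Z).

Take the total order a < b < c < d < e < f < g on the vertex set. Then K (dimension 2) consists of the simplices:

  0-simplices (7): a, b, c, d, e, f, g
  1-simplices (21): ab, ac, ad, ae, af, ag, bc, bd, be, bf, bg, cd, ce, cf, cg, de, df, dg, ef, eg, fg
  2-simplices (14): abc, abe, acf, adf, adg, aeg, bcg, bde, bdf, bfg, cde, cdg, cef, efg

giving chain groups C_0 ≅ Z^7, C_1 ≅ Z^21, C_2 ≅ Z^14.

∂_1: C_1 → C_0 maps an edge to its endpoints' difference, ∂[p,q] = q − p.
The 7×21 boundary matrix has rank 6 and Smith normal form diag(1,1,1,1,1,1).

Boundary ∂_2: C_2 → C_1 maps a triangle to the signed sum of its edges. For instance
  ∂bde = de − be + bd,
  ∂cef = ef − cf + ce.
The resulting 21×14 matrix has rank 13, and its Smith normal form has invariant factors (1,1,1,1,1,1,1,1,1,1,1,1,1).

From H_k ≅ ker(∂_k) / im(∂_{k+1}) we obtain:

  H_0: rank C_0 − rank ∂_1 = 7 − 6 = 1, and the invariant factors of ∂_1 are all 1, so H_0 = Z.
  H_1: rank ker ∂_1 − rank ∂_2 = (21 − 6) − 13 = 2, and the invariant factors of ∂_2 are all 1, so H_1 = Z^2.
  H_2: rank ker ∂_2 − rank ∂_3 = (14 − 13) − 0 = 1, and there is no ∂_3, so H_2 = Z.

As a check, the Euler characteristic is 7 − 21 + 14 = 0, which agrees with 1 − 2 + 1 = 0.
(K is a triangulation of the torus T^2.)

H_0 ≅ Z,  H_1 ≅ Z^2,  H_2 ≅ Z.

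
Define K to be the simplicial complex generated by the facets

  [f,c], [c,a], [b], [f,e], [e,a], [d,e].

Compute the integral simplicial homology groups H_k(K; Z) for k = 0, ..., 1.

Order the vertices as a < b < c < d < e < f. Listing each simplex with vertices in this order, K has dimension 1 with simplices:

  0-simplices (6): a, b, c, d, e, f
  1-simplices (5): ac, ae, cf, de, ef

Hence C_0 ≅ Z^6, C_1 ≅ Z^5.

∂_1: C_1 → C_0 maps an edge to its endpoints' difference, ∂[p,q] = q − p.
The 6×5 boundary matrix has rank 4 and Smith normal form diag(1,1,1,1).

Computing H_k = (kernel of ∂_k) / (image of ∂_{k+1}):

  H_0: rank C_0 − rank ∂_1 = 6 − 4 = 2, and the invariant factors of ∂_1 are all 1, so H_0 ≅ Z^2.
  H_1: rank ker ∂_1 − rank ∂_2 = (5 − 4) − 0 = 1, and there is no ∂_2, so H_1 ≅ Z.

As a check, the Euler characteristic is 6 − 5 = 1, which agrees with 2 − 1 = 1.

H_0 ≅ Z^2,  H_1 ≅ Z.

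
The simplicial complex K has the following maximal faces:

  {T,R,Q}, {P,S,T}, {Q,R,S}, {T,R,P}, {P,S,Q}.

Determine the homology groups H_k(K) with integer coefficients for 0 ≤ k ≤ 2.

H_0 = Z,  H_1 = Z,  H_2 = 0.

Fix the vertex order P < Q < R < S < T and write every simplex with vertices in increasing order. Then dim K = 2 and the simplices of K are:

  0-simplices (5): P, Q, R, S, T
  1-simplices (10): PQ, PR, PS, PT, QR, QS, QT, RS, RT, ST
  2-simplices (5): PQS, PRT, PST, QRS, QRT

so the chain groups are C_0 ≅ Z^5, C_1 ≅ Z^10, C_2 ≅ Z^5.

∂_1: C_1 → C_0 sends each edge [p,q] (with p < q) to q − p.
The 5×10 boundary matrix has rank 4 and Smith normal form diag(1,1,1,1).

The boundary map ∂_2: C_2 → C_1 acts by ∂[p,q,r] = [q,r] − [p,r] + [p,q]. For instance
  ∂QRS = RS − QS + QR,
  ∂PQS = QS − PS + PQ.
This gives a 10×5 integer matrix of rank 5; reducing to Smith normal form yields diagonal entries (1,1,1,1,1).

Reading off H_k = ker ∂_k / im ∂_{k+1}:

  H_0: rank C_0 − rank ∂_1 = 5 − 4 = 1, and the invariant factors of ∂_1 are all 1, so H_0 = Z.
  H_1: rank ker ∂_1 − rank ∂_2 = (10 − 4) − 5 = 1, and the invariant factors of ∂_2 are all 1, so H_1 = Z.
  H_2: rank ker ∂_2 − rank ∂_3 = (5 − 5) − 0 = 0, and there is no ∂_3, so H_2 = 0.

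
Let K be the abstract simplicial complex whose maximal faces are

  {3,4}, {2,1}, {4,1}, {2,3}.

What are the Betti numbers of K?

b_0 = 1, b_1 = 1.

Take the total order 1 < 2 < 3 < 4 on the vertex set. Then K (dimension 1) consists of the simplices:

  0-simplices (4): [1], [2], [3], [4]
  1-simplices (4): [1,2], [1,4], [2,3], [3,4]

so the chain groups are C_0 ≅ Z^4, C_1 ≅ Z^4.

∂_1: C_1 → C_0 is given by ∂[p,q] = [q] − [p]. For instance
  ∂[3,4] = [4] − [3].
This gives a 4×4 integer matrix of rank 3; reducing to Smith normal form yields diagonal entries (1,1,1).

Reading off H_k = ker ∂_k / im ∂_{k+1}:

  H_0: rank C_0 − rank ∂_1 = 4 − 3 = 1, and the invariant factors of ∂_1 are all 1, so H_0 = Z.
  H_1: rank ker ∂_1 − rank ∂_2 = (4 − 3) − 0 = 1, and there is no ∂_2, so H_1 = Z.

As a check, the Euler characteristic is 4 − 4 = 0, which agrees with 1 − 1 = 0.

Hence the Betti numbers are b_0 = 1, b_1 = 1.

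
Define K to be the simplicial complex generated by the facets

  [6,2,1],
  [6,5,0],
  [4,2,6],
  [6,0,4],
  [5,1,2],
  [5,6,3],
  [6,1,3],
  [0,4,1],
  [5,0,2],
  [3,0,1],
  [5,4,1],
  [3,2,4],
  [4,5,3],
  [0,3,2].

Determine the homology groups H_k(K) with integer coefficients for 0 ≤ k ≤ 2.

We work with the vertex ordering 0 < 1 < 2 < 3 < 4 < 5 < 6. The simplices of K, each written with vertices in increasing order, are:

  0-simplices (7): [0], [1], [2], [3], [4], [5], [6]
  1-simplices (21): [0,1], [0,2], [0,3], [0,4], [0,5], [0,6], [1,2], [1,3], [1,4], [1,5], [1,6], [2,3], [2,4], [2,5], [2,6], [3,4], [3,5], [3,6], [4,5], [4,6], [5,6]
  2-simplices (14): [0,1,3], [0,1,4], [0,2,3], [0,2,5], [0,4,6], [0,5,6], [1,2,5], [1,2,6], [1,3,6], [1,4,5], [2,3,4], [2,4,6], [3,4,5], [3,5,6]

Hence C_0 ≅ Z^7, C_1 ≅ Z^21, C_2 ≅ Z^14.

∂_1: C_1 → C_0 sends each edge [p,q] (with p < q) to q − p.
The resulting 7×21 matrix has rank 6, and its Smith normal form has invariant factors (1,1,1,1,1,1).

The boundary map ∂_2: C_2 → C_1 sends each 2-simplex [p,q,r] to [q,r] − [p,r] + [p,q]. For instance
  ∂[0,4,6] = [4,6] − [0,6] + [0,4],
  ∂[0,2,5] = [2,5] − [0,5] + [0,2].
This gives a 21×14 integer matrix of rank 13; reducing to Smith normal form yields diagonal entries (1,1,1,1,1,1,1,1,1,1,1,1,1).

From H_k ≅ ker(∂_k) / im(∂_{k+1}) we obtain:

  H_0: rank C_0 − rank ∂_1 = 7 − 6 = 1, and the invariant factors of ∂_1 are all 1, so H_0 = Z.
  H_1: rank ker ∂_1 − rank ∂_2 = (21 − 6) − 13 = 2, and the invariant factors of ∂_2 are all 1, so H_1 = Z^2.
  H_2: rank ker ∂_2 − rank ∂_3 = (14 − 13) − 0 = 1, and there is no ∂_3, so H_2 = Z.

As a check, the Euler characteristic is 7 − 21 + 14 = 0, which agrees with 1 − 2 + 1 = 0.

H_0 = Z,  H_1 = Z^2,  H_2 = Z.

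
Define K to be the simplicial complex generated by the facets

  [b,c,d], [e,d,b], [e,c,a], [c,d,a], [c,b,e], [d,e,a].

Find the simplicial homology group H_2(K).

H_2 = Z.

Order the vertices as a < b < c < d < e. Listing each simplex with vertices in this order, K has dimension 2 with simplices:

  0-simplices (5): a, b, c, d, e
  1-simplices (9): ac, ad, ae, bc, bd, be, cd, ce, de
  2-simplices (6): acd, ace, ade, bcd, bce, bde

Hence C_0 ≅ Z^5, C_1 ≅ Z^9, C_2 ≅ Z^6.

Boundary ∂_1: C_1 → C_0 maps an edge to its endpoints' difference, ∂[p,q] = q − p.
The 5×9 boundary matrix has rank 4 and Smith normal form diag(1,1,1,1).

The boundary map ∂_2: C_2 → C_1 sends each 2-simplex [p,q,r] to [q,r] − [p,r] + [p,q]. For instance
  ∂ade = de − ae + ad,
  ∂bde = de − be + bd.
This gives a 9×6 integer matrix of rank 5; reducing to Smith normal form yields diagonal entries (1,1,1,1,1).

From H_k ≅ ker(∂_k) / im(∂_{k+1}) we obtain:

  H_2: rank ker ∂_2 − rank ∂_3 = (6 − 5) − 0 = 1, and there is no ∂_3, so H_2 = Z.

(K is a triangulation of the 2-sphere S^2.)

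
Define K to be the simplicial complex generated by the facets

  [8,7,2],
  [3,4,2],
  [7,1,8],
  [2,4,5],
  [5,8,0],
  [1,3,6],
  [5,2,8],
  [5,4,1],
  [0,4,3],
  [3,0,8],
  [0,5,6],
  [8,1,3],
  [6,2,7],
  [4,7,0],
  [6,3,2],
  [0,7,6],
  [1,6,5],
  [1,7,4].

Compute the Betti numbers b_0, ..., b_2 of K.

b_0 = 1, b_1 = 2, b_2 = 1.

K has 9 vertices, 27 edges, 18 triangles.
rank ∂_0 = 0, rank ∂_1 = 8 ⇒ b_0 = 9 − 0 − 8 = 1; all invariant factors of ∂_1 are 1 so no torsion. So H_0 = Z.
rank ∂_1 = 8, rank ∂_2 = 17 ⇒ b_1 = 27 − 8 − 17 = 2; all invariant factors of ∂_2 are 1 so no torsion. So H_1 = Z^2.
rank ∂_2 = 17, rank ∂_3 = 0 ⇒ b_2 = 18 − 17 − 0 = 1. So H_2 = Z.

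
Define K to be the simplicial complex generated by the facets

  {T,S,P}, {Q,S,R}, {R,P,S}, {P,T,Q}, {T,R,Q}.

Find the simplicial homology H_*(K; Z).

H_0 = Z,  H_1 = Z,  H_2 = 0.

Take the total order P < Q < R < S < T on the vertex set. Then K (dimension 2) consists of the simplices:

  0-simplices (5): P, Q, R, S, T
  1-simplices (10): PQ, PR, PS, PT, QR, QS, QT, RS, RT, ST
  2-simplices (5): PQT, PRS, PST, QRS, QRT

Hence C_0 ≅ Z^5, C_1 ≅ Z^10, C_2 ≅ Z^5.

∂_1: C_1 → C_0 is given by ∂[p,q] = [q] − [p].
The resulting 5×10 matrix has rank 4, and its Smith normal form has invariant factors (1,1,1,1).

∂_2: C_2 → C_1 maps a triangle to the signed sum of its edges. For instance
  ∂QRS = RS − QS + QR,
  ∂QRT = RT − QT + QR.
This gives a 10×5 integer matrix of rank 5; reducing to Smith normal form yields diagonal entries (1,1,1,1,1).

Computing H_k = (kernel of ∂_k) / (image of ∂_{k+1}):

  H_0: rank C_0 − rank ∂_1 = 5 − 4 = 1, and the invariant factors of ∂_1 are all 1, so H_0 ≅ Z.
  H_1: rank ker ∂_1 − rank ∂_2 = (10 − 4) − 5 = 1, and the invariant factors of ∂_2 are all 1, so H_1 ≅ Z.
  H_2: rank ker ∂_2 − rank ∂_3 = (5 − 5) − 0 = 0, and there is no ∂_3, so H_2 ≅ 0.

As a check, the Euler characteristic is 5 − 10 + 5 = 0, which agrees with 1 − 1 + 0 = 0.
(K is a triangulation of the Möbius band.)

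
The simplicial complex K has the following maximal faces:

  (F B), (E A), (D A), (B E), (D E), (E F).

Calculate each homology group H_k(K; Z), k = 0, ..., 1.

Fix the vertex order A < B < D < E < F and write every simplex with vertices in increasing order. Then dim K = 1 and the simplices of K are:

  0-simplices (5): A, B, D, E, F
  1-simplices (6): AD, AE, BE, BF, DE, EF

so the chain groups are C_0 ≅ Z^5, C_1 ≅ Z^6.

The boundary map ∂_1: C_1 → C_0 maps an edge to its endpoints' difference, ∂[p,q] = q − p. For instance
  ∂AD = D − A.
This gives a 5×6 integer matrix of rank 4; reducing to Smith normal form yields diagonal entries (1,1,1,1).

Computing H_k = (kernel of ∂_k) / (image of ∂_{k+1}):

  H_0: rank C_0 − rank ∂_1 = 5 − 4 = 1, and the invariant factors of ∂_1 are all 1, so H_0 = Z.
  H_1: rank ker ∂_1 − rank ∂_2 = (6 − 4) − 0 = 2, and there is no ∂_2, so H_1 = Z^2.

As a check, the Euler characteristic is 5 − 6 = -1, which agrees with 1 − 2 = -1.

H_0 = Z,  H_1 = Z^2.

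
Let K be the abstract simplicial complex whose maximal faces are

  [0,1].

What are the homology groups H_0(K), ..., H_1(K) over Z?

H_0 ≅ Z,  H_1 = 0.

We work with the vertex ordering 0 < 1. The simplices of K, each written with vertices in increasing order, are:

  0-simplices (2): [0], [1]
  1-simplices (1): [0,1]

so the chain groups are C_0 ≅ Z^2, C_1 ≅ Z^1.

The boundary map ∂_1: C_1 → C_0 is given by ∂[p,q] = [q] − [p].
This gives a 2×1 integer matrix of rank 1; reducing to Smith normal form yields diagonal entries (1).

Reading off H_k = ker ∂_k / im ∂_{k+1}:

  H_0: rank C_0 − rank ∂_1 = 2 − 1 = 1, and the invariant factors of ∂_1 are all 1, so H_0 = Z.
  H_1: rank ker ∂_1 − rank ∂_2 = (1 − 1) − 0 = 0, and there is no ∂_2, so H_1 = 0.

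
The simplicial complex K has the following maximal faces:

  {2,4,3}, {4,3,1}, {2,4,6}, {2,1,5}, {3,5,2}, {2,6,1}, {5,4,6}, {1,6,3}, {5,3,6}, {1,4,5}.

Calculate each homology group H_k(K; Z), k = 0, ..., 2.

H_0 ≅ Z,  H_1 ≅ Z/2,  H_2 = 0.

K has 6 vertices, 15 edges, 10 triangles.
rank ∂_0 = 0, rank ∂_1 = 5 ⇒ b_0 = 6 − 0 − 5 = 1; all invariant factors of ∂_1 are 1 so no torsion. So H_0 ≅ Z.
rank ∂_1 = 5, rank ∂_2 = 10 ⇒ b_1 = 15 − 5 − 10 = 0; ∂_2 has invariant factor(s) [2] giving torsion. So H_1 ≅ Z/2.
rank ∂_2 = 10, rank ∂_3 = 0 ⇒ b_2 = 10 − 10 − 0 = 0. So H_2 ≅ 0.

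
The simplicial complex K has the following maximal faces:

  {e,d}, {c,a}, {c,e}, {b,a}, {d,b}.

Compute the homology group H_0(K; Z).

Order the vertices as a < b < c < d < e. Listing each simplex with vertices in this order, K has dimension 1 with simplices:

  0-simplices (5): a, b, c, d, e
  1-simplices (5): ab, ac, bd, ce, de

so the chain groups are C_0 ≅ Z^5, C_1 ≅ Z^5.

∂_1: C_1 → C_0 is given by ∂[p,q] = [q] − [p]. For instance
  ∂ab = b − a.
This gives a 5×5 integer matrix of rank 4; reducing to Smith normal form yields diagonal entries (1,1,1,1).

From H_k ≅ ker(∂_k) / im(∂_{k+1}) we obtain:

  H_0: rank C_0 − rank ∂_1 = 5 − 4 = 1, and the invariant factors of ∂_1 are all 1, so H_0 = Z.

(K is a triangulation of the circle S^1.)

H_0 ≅ Z.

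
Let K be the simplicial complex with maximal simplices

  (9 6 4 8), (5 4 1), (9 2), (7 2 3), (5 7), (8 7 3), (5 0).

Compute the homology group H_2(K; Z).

H_2 ≅ 0.

Take the total order 0 < 1 < 2 < 3 < 4 < 5 < 6 < 7 < 8 < 9 on the vertex set. Then K (dimension 3) consists of the simplices:

  0-simplices (10): [0], [1], [2], [3], [4], [5], [6], [7], [8], [9]
  1-simplices (17): [0,5], [1,4], [1,5], [2,3], [2,7], [2,9], [3,7], [3,8], [4,5], [4,6], [4,8], [4,9], [5,7], [6,8], [6,9], [7,8], [8,9]
  2-simplices (7): [1,4,5], [2,3,7], [3,7,8], [4,6,8], [4,6,9], [4,8,9], [6,8,9]
  3-simplices (1): [4,6,8,9]

giving chain groups C_0 ≅ Z^10, C_1 ≅ Z^17, C_2 ≅ Z^7, C_3 ≅ Z^1.

Boundary ∂_1: C_1 → C_0 sends each edge [p,q] (with p < q) to q − p.
As a 10×17 matrix over Z this has rank 9, with invariant factors (1,1,1,1,1,1,1,1,1).

The boundary map ∂_2: C_2 → C_1 acts by ∂[p,q,r] = [q,r] − [p,r] + [p,q]. For instance
  ∂[2,3,7] = [3,7] − [2,7] + [2,3],
  ∂[6,8,9] = [8,9] − [6,9] + [6,8].
As a 17×7 matrix over Z this has rank 6, with invariant factors (1,1,1,1,1,1).

The boundary map ∂_3: C_3 → C_2 sends each 3-simplex σ to the alternating sum Σ_i (−1)^i (σ with its i-th vertex removed). For instance
  ∂[4,6,8,9] = [6,8,9] − [4,8,9] + [4,6,9] − [4,6,8].
The 7×1 boundary matrix has rank 1 and Smith normal form diag(1).

Now H_k = ker ∂_k / im ∂_{k+1}, so:

  H_2: rank ker ∂_2 − rank ∂_3 = (7 − 6) − 1 = 0, and the invariant factors of ∂_3 are all 1, so H_2 = 0.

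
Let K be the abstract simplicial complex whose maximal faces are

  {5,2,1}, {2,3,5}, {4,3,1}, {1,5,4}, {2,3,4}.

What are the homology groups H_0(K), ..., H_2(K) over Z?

H_0 = Z,  H_1 = Z,  H_2 = 0.

Order the vertices as 1 < 2 < 3 < 4 < 5. Listing each simplex with vertices in this order, K has dimension 2 with simplices:

  0-simplices (5): [1], [2], [3], [4], [5]
  1-simplices (10): [1,2], [1,3], [1,4], [1,5], [2,3], [2,4], [2,5], [3,4], [3,5], [4,5]
  2-simplices (5): [1,2,5], [1,3,4], [1,4,5], [2,3,4], [2,3,5]

so the chain groups are C_0 ≅ Z^5, C_1 ≅ Z^10, C_2 ≅ Z^5.

Boundary ∂_1: C_1 → C_0 is given by ∂[p,q] = [q] − [p]. For instance
  ∂[1,3] = [3] − [1].
This gives a 5×10 integer matrix of rank 4; reducing to Smith normal form yields diagonal entries (1,1,1,1).

Boundary ∂_2: C_2 → C_1 sends each 2-simplex [p,q,r] to [q,r] − [p,r] + [p,q]. For instance
  ∂[2,3,5] = [3,5] − [2,5] + [2,3],
  ∂[1,2,5] = [2,5] − [1,5] + [1,2].
The 10×5 boundary matrix has rank 5 and Smith normal form diag(1,1,1,1,1).

Computing H_k = (kernel of ∂_k) / (image of ∂_{k+1}):

  H_0: rank C_0 − rank ∂_1 = 5 − 4 = 1, and the invariant factors of ∂_1 are all 1, so H_0 = Z.
  H_1: rank ker ∂_1 − rank ∂_2 = (10 − 4) − 5 = 1, and the invariant factors of ∂_2 are all 1, so H_1 = Z.
  H_2: rank ker ∂_2 − rank ∂_3 = (5 − 5) − 0 = 0, and there is no ∂_3, so H_2 = 0.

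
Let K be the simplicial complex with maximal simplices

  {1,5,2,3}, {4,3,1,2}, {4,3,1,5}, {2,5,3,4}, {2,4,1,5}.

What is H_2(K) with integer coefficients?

H_2 ≅ 0.

We work with the vertex ordering 1 < 2 < 3 < 4 < 5. The simplices of K, each written with vertices in increasing order, are:

  0-simplices (5): [1], [2], [3], [4], [5]
  1-simplices (10): [1,2], [1,3], [1,4], [1,5], [2,3], [2,4], [2,5], [3,4], [3,5], [4,5]
  2-simplices (10): [1,2,3], [1,2,4], [1,2,5], [1,3,4], [1,3,5], [1,4,5], [2,3,4], [2,3,5], [2,4,5], [3,4,5]
  3-simplices (5): [1,2,3,4], [1,2,3,5], [1,2,4,5], [1,3,4,5], [2,3,4,5]

so the chain groups are C_0 ≅ Z^5, C_1 ≅ Z^10, C_2 ≅ Z^10, C_3 ≅ Z^5.

Boundary ∂_1: C_1 → C_0 sends each edge [p,q] (with p < q) to q − p.
This gives a 5×10 integer matrix of rank 4; reducing to Smith normal form yields diagonal entries (1,1,1,1).

∂_2: C_2 → C_1 sends each 2-simplex [p,q,r] to [q,r] − [p,r] + [p,q]. For instance
  ∂[1,3,4] = [3,4] − [1,4] + [1,3],
  ∂[1,4,5] = [4,5] − [1,5] + [1,4].
This gives a 10×10 integer matrix of rank 6; reducing to Smith normal form yields diagonal entries (1,1,1,1,1,1).

The boundary map ∂_3: C_3 → C_2 sends each 3-simplex σ to the alternating sum Σ_i (−1)^i (σ with its i-th vertex removed). For instance
  ∂[1,2,4,5] = [2,4,5] − [1,4,5] + [1,2,5] − [1,2,4],
  ∂[1,2,3,4] = [2,3,4] − [1,3,4] + [1,2,4] − [1,2,3].
This gives a 10×5 integer matrix of rank 4; reducing to Smith normal form yields diagonal entries (1,1,1,1).

From H_k ≅ ker(∂_k) / im(∂_{k+1}) we obtain:

  H_2: rank ker ∂_2 − rank ∂_3 = (10 − 6) − 4 = 0, and the invariant factors of ∂_3 are all 1, so H_2 ≅ 0.

(K is a triangulation of the 3-sphere S^3.)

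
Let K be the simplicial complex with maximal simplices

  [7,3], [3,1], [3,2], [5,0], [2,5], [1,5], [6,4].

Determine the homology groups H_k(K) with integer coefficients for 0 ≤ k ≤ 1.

H_0 ≅ Z^2,  H_1 ≅ Z.

Fix the vertex order 0 < 1 < 2 < 3 < 4 < 5 < 6 < 7 and write every simplex with vertices in increasing order. Then dim K = 1 and the simplices of K are:

  0-simplices (8): [0], [1], [2], [3], [4], [5], [6], [7]
  1-simplices (7): [0,5], [1,3], [1,5], [2,3], [2,5], [3,7], [4,6]

Hence C_0 ≅ Z^8, C_1 ≅ Z^7.

∂_1: C_1 → C_0 sends each edge [p,q] (with p < q) to q − p.
This gives a 8×7 integer matrix of rank 6; reducing to Smith normal form yields diagonal entries (1,1,1,1,1,1).

Reading off H_k = ker ∂_k / im ∂_{k+1}:

  H_0: rank C_0 − rank ∂_1 = 8 − 6 = 2, and the invariant factors of ∂_1 are all 1, so H_0 = Z^2.
  H_1: rank ker ∂_1 − rank ∂_2 = (7 − 6) − 0 = 1, and there is no ∂_2, so H_1 = Z.

As a check, the Euler characteristic is 8 − 7 = 1, which agrees with 2 − 1 = 1.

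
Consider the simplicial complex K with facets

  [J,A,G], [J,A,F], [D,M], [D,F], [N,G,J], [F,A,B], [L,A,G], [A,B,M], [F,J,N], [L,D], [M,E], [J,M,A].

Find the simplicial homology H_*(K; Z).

Fix the vertex order A < B < D < E < F < G < J < L < M < N and write every simplex with vertices in increasing order. Then dim K = 2 and the simplices of K are:

  0-simplices (10): A, B, D, E, F, G, J, L, M, N
  1-simplices (19): AB, AF, AG, AJ, AL, AM, BF, BM, DF, DL, DM, EM, FJ, FN, GJ, GL, GN, JM, JN
  2-simplices (8): ABF, ABM, AFJ, AGJ, AGL, AJM, FJN, GJN

Hence C_0 ≅ Z^10, C_1 ≅ Z^19, C_2 ≅ Z^8.

∂_1: C_1 → C_0 sends each edge [p,q] (with p < q) to q − p. For instance
  ∂BF = F − B.
This gives a 10×19 integer matrix of rank 9; reducing to Smith normal form yields diagonal entries (1,1,1,1,1,1,1,1,1).

Boundary ∂_2: C_2 → C_1 acts by ∂[p,q,r] = [q,r] − [p,r] + [p,q]. For instance
  ∂ABM = BM − AM + AB,
  ∂AGJ = GJ − AJ + AG.
As a 19×8 matrix over Z this has rank 8, with invariant factors (1,1,1,1,1,1,1,1).

Now H_k = ker ∂_k / im ∂_{k+1}, so:

  H_0: rank C_0 − rank ∂_1 = 10 − 9 = 1, and the invariant factors of ∂_1 are all 1, so H_0 ≅ Z.
  H_1: rank ker ∂_1 − rank ∂_2 = (19 − 9) − 8 = 2, and the invariant factors of ∂_2 are all 1, so H_1 ≅ Z^2.
  H_2: rank ker ∂_2 − rank ∂_3 = (8 − 8) − 0 = 0, and there is no ∂_3, so H_2 ≅ 0.

H_0 ≅ Z,  H_1 ≅ Z^2,  H_2 = 0.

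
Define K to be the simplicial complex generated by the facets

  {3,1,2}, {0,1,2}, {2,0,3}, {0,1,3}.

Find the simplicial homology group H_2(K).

Take the total order 0 < 1 < 2 < 3 on the vertex set. Then K (dimension 2) consists of the simplices:

  0-simplices (4): [0], [1], [2], [3]
  1-simplices (6): [0,1], [0,2], [0,3], [1,2], [1,3], [2,3]
  2-simplices (4): [0,1,2], [0,1,3], [0,2,3], [1,2,3]

giving chain groups C_0 ≅ Z^4, C_1 ≅ Z^6, C_2 ≅ Z^4.

The boundary map ∂_1: C_1 → C_0 maps an edge to its endpoints' difference, ∂[p,q] = q − p. For instance
  ∂[0,1] = [1] − [0].
This gives a 4×6 integer matrix of rank 3; reducing to Smith normal form yields diagonal entries (1,1,1).

Boundary ∂_2: C_2 → C_1 acts by ∂[p,q,r] = [q,r] − [p,r] + [p,q]. For instance
  ∂[1,2,3] = [2,3] − [1,3] + [1,2],
  ∂[0,1,3] = [1,3] − [0,3] + [0,1].
The 6×4 boundary matrix has rank 3 and Smith normal form diag(1,1,1).

Now H_k = ker ∂_k / im ∂_{k+1}, so:

  H_2: rank ker ∂_2 − rank ∂_3 = (4 − 3) − 0 = 1, and there is no ∂_3, so H_2 = Z.

(K is a triangulation of the 2-sphere S^2.)

H_2 = Z.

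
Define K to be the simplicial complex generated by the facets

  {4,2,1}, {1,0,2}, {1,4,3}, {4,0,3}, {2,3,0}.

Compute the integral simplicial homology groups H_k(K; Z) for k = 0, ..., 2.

H_0 = Z,  H_1 = Z,  H_2 = 0.

Fix the vertex order 0 < 1 < 2 < 3 < 4 and write every simplex with vertices in increasing order. Then dim K = 2 and the simplices of K are:

  0-simplices (5): [0], [1], [2], [3], [4]
  1-simplices (10): [0,1], [0,2], [0,3], [0,4], [1,2], [1,3], [1,4], [2,3], [2,4], [3,4]
  2-simplices (5): [0,1,2], [0,2,3], [0,3,4], [1,2,4], [1,3,4]

Hence C_0 ≅ Z^5, C_1 ≅ Z^10, C_2 ≅ Z^5.

The boundary map ∂_1: C_1 → C_0 maps an edge to its endpoints' difference, ∂[p,q] = q − p.
This gives a 5×10 integer matrix of rank 4; reducing to Smith normal form yields diagonal entries (1,1,1,1).

The boundary map ∂_2: C_2 → C_1 sends each 2-simplex [p,q,r] to [q,r] − [p,r] + [p,q]. For instance
  ∂[1,3,4] = [3,4] − [1,4] + [1,3],
  ∂[0,1,2] = [1,2] − [0,2] + [0,1].
The 10×5 boundary matrix has rank 5 and Smith normal form diag(1,1,1,1,1).

Computing H_k = (kernel of ∂_k) / (image of ∂_{k+1}):

  H_0: rank C_0 − rank ∂_1 = 5 − 4 = 1, and the invariant factors of ∂_1 are all 1, so H_0 ≅ Z.
  H_1: rank ker ∂_1 − rank ∂_2 = (10 − 4) − 5 = 1, and the invariant factors of ∂_2 are all 1, so H_1 ≅ Z.
  H_2: rank ker ∂_2 − rank ∂_3 = (5 − 5) − 0 = 0, and there is no ∂_3, so H_2 ≅ 0.

(K is a triangulation of the Möbius band.)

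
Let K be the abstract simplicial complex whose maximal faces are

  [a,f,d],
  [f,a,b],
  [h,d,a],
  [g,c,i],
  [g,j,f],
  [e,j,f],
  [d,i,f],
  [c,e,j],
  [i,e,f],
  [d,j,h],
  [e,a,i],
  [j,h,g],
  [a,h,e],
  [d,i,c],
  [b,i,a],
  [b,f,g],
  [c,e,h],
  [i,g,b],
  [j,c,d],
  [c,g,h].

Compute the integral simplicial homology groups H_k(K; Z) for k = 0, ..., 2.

H_0 ≅ Z,  H_1 ≅ Z ⊕ Z/2,  H_2 = 0.

Order the vertices as a < b < c < d < e < f < g < h < i < j. Listing each simplex with vertices in this order, K has dimension 2 with simplices:

  0-simplices (10): a, b, c, d, e, f, g, h, i, j
  1-simplices (30): ab, ad, ae, af, ah, ai, bf, bg, bi, cd, ce, cg, ch, ci, cj, df, dh, di, dj, ef, eh, ei, ej, fg, fi, fj, gh, gi, gj, hj
  2-simplices (20): abf, abi, adf, adh, aeh, aei, bfg, bgi, cdi, cdj, ceh, cej, cgh, cgi, dfi, dhj, efi, efj, fgj, ghj

giving chain groups C_0 ≅ Z^10, C_1 ≅ Z^30, C_2 ≅ Z^20.

∂_1: C_1 → C_0 sends each edge [p,q] (with p < q) to q − p. For instance
  ∂ah = h − a.
The resulting 10×30 matrix has rank 9, and its Smith normal form has invariant factors (1,1,1,1,1,1,1,1,1).

∂_2: C_2 → C_1 acts by ∂[p,q,r] = [q,r] − [p,r] + [p,q]. For instance
  ∂fgj = gj − fj + fg,
  ∂abi = bi − ai + ab.
The resulting 30×20 matrix has rank 20, and its Smith normal form has invariant factors (1,1,1,1,1,1,1,1,1,1,1,1,1,1,1,1,1,1,1,2).

Computing H_k = (kernel of ∂_k) / (image of ∂_{k+1}):

  H_0: rank C_0 − rank ∂_1 = 10 − 9 = 1, and the invariant factors of ∂_1 are all 1, so H_0 ≅ Z.
  H_1: rank ker ∂_1 − rank ∂_2 = (30 − 9) − 20 = 1, and ∂_2 has invariant factor 2 > 1, so H_1 ≅ Z ⊕ Z/2.
  H_2: rank ker ∂_2 − rank ∂_3 = (20 − 20) − 0 = 0, and there is no ∂_3, so H_2 ≅ 0.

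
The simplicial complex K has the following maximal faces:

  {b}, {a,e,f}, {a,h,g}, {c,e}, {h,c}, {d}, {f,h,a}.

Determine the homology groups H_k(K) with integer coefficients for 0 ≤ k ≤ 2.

H_0 ≅ Z^3,  H_1 ≅ Z,  H_2 = 0.

Fix the vertex order a < b < c < d < e < f < g < h and write every simplex with vertices in increasing order. Then dim K = 2 and the simplices of K are:

  0-simplices (8): a, b, c, d, e, f, g, h
  1-simplices (9): ae, af, ag, ah, ce, ch, ef, fh, gh
  2-simplices (3): aef, afh, agh

so the chain groups are C_0 ≅ Z^8, C_1 ≅ Z^9, C_2 ≅ Z^3.

The boundary map ∂_1: C_1 → C_0 sends each edge [p,q] (with p < q) to q − p. For instance
  ∂ae = e − a.
The resulting 8×9 matrix has rank 5, and its Smith normal form has invariant factors (1,1,1,1,1).

The boundary map ∂_2: C_2 → C_1 sends each 2-simplex [p,q,r] to [q,r] − [p,r] + [p,q]. For instance
  ∂agh = gh − ah + ag,
  ∂aef = ef − af + ae.
As a 9×3 matrix over Z this has rank 3, with invariant factors (1,1,1).

From H_k ≅ ker(∂_k) / im(∂_{k+1}) we obtain:

  H_0: rank C_0 − rank ∂_1 = 8 − 5 = 3, and the invariant factors of ∂_1 are all 1, so H_0 ≅ Z^3.
  H_1: rank ker ∂_1 − rank ∂_2 = (9 − 5) − 3 = 1, and the invariant factors of ∂_2 are all 1, so H_1 ≅ Z.
  H_2: rank ker ∂_2 − rank ∂_3 = (3 − 3) − 0 = 0, and there is no ∂_3, so H_2 ≅ 0.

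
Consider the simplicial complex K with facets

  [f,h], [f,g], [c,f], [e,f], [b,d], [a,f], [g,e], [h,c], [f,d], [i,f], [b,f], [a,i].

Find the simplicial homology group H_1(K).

We work with the vertex ordering a < b < c < d < e < f < g < h < i. The simplices of K, each written with vertices in increasing order, are:

  0-simplices (9): a, b, c, d, e, f, g, h, i
  1-simplices (12): af, ai, bd, bf, cf, ch, df, ef, eg, fg, fh, fi

so the chain groups are C_0 ≅ Z^9, C_1 ≅ Z^12.

The boundary map ∂_1: C_1 → C_0 is given by ∂[p,q] = [q] − [p]. For instance
  ∂fi = i − f.
As a 9×12 matrix over Z this has rank 8, with invariant factors (1,1,1,1,1,1,1,1).

From H_k ≅ ker(∂_k) / im(∂_{k+1}) we obtain:

  H_1: rank ker ∂_1 − rank ∂_2 = (12 − 8) − 0 = 4, and there is no ∂_2, so H_1 = Z^4.

H_1 = Z^4.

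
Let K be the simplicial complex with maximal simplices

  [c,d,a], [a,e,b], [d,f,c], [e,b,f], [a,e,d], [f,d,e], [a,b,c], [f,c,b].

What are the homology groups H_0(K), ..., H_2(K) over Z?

H_0 ≅ Z,  H_1 = 0,  H_2 ≅ Z.

We work with the vertex ordering a < b < c < d < e < f. The simplices of K, each written with vertices in increasing order, are:

  0-simplices (6): a, b, c, d, e, f
  1-simplices (12): ab, ac, ad, ae, bc, be, bf, cd, cf, de, df, ef
  2-simplices (8): abc, abe, acd, ade, bcf, bef, cdf, def

giving chain groups C_0 ≅ Z^6, C_1 ≅ Z^12, C_2 ≅ Z^8.

The boundary map ∂_1: C_1 → C_0 maps an edge to its endpoints' difference, ∂[p,q] = q − p.
The 6×12 boundary matrix has rank 5 and Smith normal form diag(1,1,1,1,1).

The boundary map ∂_2: C_2 → C_1 sends each 2-simplex [p,q,r] to [q,r] − [p,r] + [p,q]. For instance
  ∂bef = ef − bf + be,
  ∂acd = cd − ad + ac.
The 12×8 boundary matrix has rank 7 and Smith normal form diag(1,1,1,1,1,1,1).

Computing H_k = (kernel of ∂_k) / (image of ∂_{k+1}):

  H_0: rank C_0 − rank ∂_1 = 6 − 5 = 1, and the invariant factors of ∂_1 are all 1, so H_0 = Z.
  H_1: rank ker ∂_1 − rank ∂_2 = (12 − 5) − 7 = 0, and the invariant factors of ∂_2 are all 1, so H_1 = 0.
  H_2: rank ker ∂_2 − rank ∂_3 = (8 − 7) − 0 = 1, and there is no ∂_3, so H_2 = Z.

As a check, the Euler characteristic is 6 − 12 + 8 = 2, which agrees with 1 − 0 + 1 = 2.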